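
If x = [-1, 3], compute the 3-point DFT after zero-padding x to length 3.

Original 2-point DFT: [2, -4]
Zero-padded 3-point DFT provides frequency interpolation.

DFT_3([x, 0, ...]) = [2, -2.5000-2.5981i, -2.5000+2.5981i]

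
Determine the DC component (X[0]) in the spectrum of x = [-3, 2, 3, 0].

X[0] = Σ(n=0 to 3) x[n] · ω_4^0 = Σ x[n]
= (-3) + (2) + (3) + (0)

X[0] = 2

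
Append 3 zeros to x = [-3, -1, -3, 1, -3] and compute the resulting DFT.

Original 5-point DFT: [-9, -2.6180+0.4490i, -0.3820-4.9798i, -0.3820+4.9798i, -2.6180-0.4490i]
Zero-padded 8-point DFT provides frequency interpolation.

DFT_8([x, 0, ...]) = [-9, -1.4142+3.0000i, -3+2i, 1.4142-3.0000i, -9, 1.4142+3.0000i, -3-2i, -1.4142-3.0000i]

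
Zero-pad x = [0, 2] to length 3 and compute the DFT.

Original 2-point DFT: [2, -2]
Zero-padded 3-point DFT provides frequency interpolation.

DFT_3([x, 0, ...]) = [2, -1.0000-1.7321i, -1.0000+1.7321i]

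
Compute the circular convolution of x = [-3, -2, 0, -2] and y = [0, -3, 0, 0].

(x ⊛ y)[n] = Σ(m=0 to 3) x[m] · y[(n-m) mod 4]

Computing each output sample:
(x ⊛ y)[0] = 6
(x ⊛ y)[1] = 9
(x ⊛ y)[2] = 6
(x ⊛ y)[3] = 0

x ⊛ y = [6, 9, 6, 0]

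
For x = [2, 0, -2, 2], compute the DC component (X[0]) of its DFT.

X[0] = Σ(n=0 to 3) x[n] · ω_4^0 = Σ x[n]
= (2) + (0) + (-2) + (2)

X[0] = 2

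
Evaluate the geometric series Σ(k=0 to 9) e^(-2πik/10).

Sum of all nth roots of unity equals 0 for n > 1 (geometric series with r ≠ 1).

0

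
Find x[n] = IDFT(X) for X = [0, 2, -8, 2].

x[n] = (1/4) Σ(k=0 to 3) X[k] · e^(2πikn/4)

Computing each x[n]:
x[0] = -1
x[1] = 2
x[2] = -3
x[3] = 2

x = [-1, 2, -3, 2]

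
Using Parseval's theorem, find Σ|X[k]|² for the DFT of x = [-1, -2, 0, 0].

Parseval: Σ|x[n]|² = (1/N)Σ|X[k]|², so Σ|X[k]|² = N·Σ|x[n]|² = 4·5.0000

Σ|X[k]|² = N·Σ|x[n]|² = 4·5.0000 = 20.0000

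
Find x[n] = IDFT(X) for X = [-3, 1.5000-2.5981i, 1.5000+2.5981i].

x[n] = (1/3) Σ(k=0 to 2) X[k] · e^(2πikn/3)

Computing each x[n]:
x[0] = 0
x[1] = 0
x[2] = -3

x = [0, 0, -3]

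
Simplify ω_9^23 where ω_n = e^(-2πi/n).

Since ω_9^9 = 1, powers reduce modulo 9.
23 mod 9 = 5
So ω_9^23 = ω_9^5 = e^(-2πi·5/9)

ω_9^23 = ω_9^5 = -0.9397+0.3420i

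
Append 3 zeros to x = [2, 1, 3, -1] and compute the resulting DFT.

Original 4-point DFT: [5, -1-2i, 5, -1+2i]
Zero-padded 7-point DFT provides frequency interpolation.

DFT_7([x, 0, ...]) = [5, 2.8569-3.2727i, -1.5489-0.4551i, 3.1920+2.8865i, 3.1920-2.8865i, -1.5489+0.4551i, 2.8569+3.2727i]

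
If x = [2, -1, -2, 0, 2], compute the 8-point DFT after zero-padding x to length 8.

Original 5-point DFT: [1, 3.9271+4.0287i, 0.5729-0.1388i, 0.5729+0.1388i, 3.9271-4.0287i]
Zero-padded 8-point DFT provides frequency interpolation.

DFT_8([x, 0, ...]) = [1, -0.7071+2.7071i, 6+1i, 0.7071-1.2929i, 3, 0.7071+1.2929i, 6-1i, -0.7071-2.7071i]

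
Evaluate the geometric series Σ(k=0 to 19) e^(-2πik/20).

Sum of all nth roots of unity equals 0 for n > 1 (geometric series with r ≠ 1).

0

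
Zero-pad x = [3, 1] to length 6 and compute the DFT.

Original 2-point DFT: [4, 2]
Zero-padded 6-point DFT provides frequency interpolation.

DFT_6([x, 0, ...]) = [4, 3.5000-0.8660i, 2.5000-0.8660i, 2, 2.5000+0.8660i, 3.5000+0.8660i]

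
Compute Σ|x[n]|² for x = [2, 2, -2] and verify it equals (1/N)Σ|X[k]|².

Time domain:
Σ|x[n]|² = |2|² + |2|² + |-2|² = 12.0000

Frequency domain:
(1/3)Σ|X[k]|² = (1/3)(|2|² + |2.0000-3.4641i|² + |2.0000+3.4641i|²) = (1/3)·36.0000 = 12.0000

Both sides agree, confirming Parseval's theorem.

Σ|x[n]|² = (1/N)Σ|X[k]|² = 12.0000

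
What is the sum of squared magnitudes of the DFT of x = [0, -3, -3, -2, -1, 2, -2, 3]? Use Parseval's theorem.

Parseval: Σ|x[n]|² = (1/N)Σ|X[k]|², so Σ|X[k]|² = N·Σ|x[n]|² = 8·40.0000

Σ|X[k]|² = N·Σ|x[n]|² = 8·40.0000 = 320.0000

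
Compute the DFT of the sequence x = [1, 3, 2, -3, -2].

X[k] = Σ(n=0 to 4) x[n] · ω_5^(nk)
where ω_5 = e^(-2πi/5)

Computing each X[k]:
X[0] = 1
X[1] = 2.1180-7.6942i
X[2] = -0.1180+1.8164i
X[3] = -0.1180-1.8164i
X[4] = 2.1180+7.6942i

X = [1, 2.1180-7.6942i, -0.1180+1.8164i, -0.1180-1.8164i, 2.1180+7.6942i]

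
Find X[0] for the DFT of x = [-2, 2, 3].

X[0] = Σ(n=0 to 2) x[n] · ω_3^0 = Σ x[n]
= (-2) + (2) + (3)

X[0] = 3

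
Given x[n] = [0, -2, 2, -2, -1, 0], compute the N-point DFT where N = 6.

X[k] = Σ(n=0 to 5) x[n] · ω_6^(nk)
where ω_6 = e^(-2πi/6)

Computing each X[k]:
X[0] = -3
X[1] = 0.5000-0.8660i
X[2] = -1.5000+4.3301i
X[3] = 5
X[4] = -1.5000-4.3301i
X[5] = 0.5000+0.8660i

X = [-3, 0.5000-0.8660i, -1.5000+4.3301i, 5, -1.5000-4.3301i, 0.5000+0.8660i]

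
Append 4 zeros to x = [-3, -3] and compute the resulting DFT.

Original 2-point DFT: [-6, 0]
Zero-padded 6-point DFT provides frequency interpolation.

DFT_6([x, 0, ...]) = [-6, -4.5000+2.5981i, -1.5000+2.5981i, 0, -1.5000-2.5981i, -4.5000-2.5981i]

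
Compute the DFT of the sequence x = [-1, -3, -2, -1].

X[k] = Σ(n=0 to 3) x[n] · ω_4^(nk)
where ω_4 = e^(-2πi/4)

Computing each X[k]:
X[0] = -7
X[1] = 1+2i
X[2] = 1
X[3] = 1-2i

X = [-7, 1+2i, 1, 1-2i]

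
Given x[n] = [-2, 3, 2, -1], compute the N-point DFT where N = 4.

X[k] = Σ(n=0 to 3) x[n] · ω_4^(nk)
where ω_4 = e^(-2πi/4)

Computing each X[k]:
X[0] = 2
X[1] = -4-4i
X[2] = -2
X[3] = -4+4i

X = [2, -4-4i, -2, -4+4i]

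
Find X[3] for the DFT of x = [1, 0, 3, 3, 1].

X[3] = Σ(n=0 to 4) x[n] · ω_5^(3n) where ω_5 = e^(-2πi/5)
= (1)·ω_5^0 + (0)·ω_5^3 + (3)·ω_5^6 + (3)·ω_5^9 + (1)·ω_5^12

X[3] = 2.0451-0.5878i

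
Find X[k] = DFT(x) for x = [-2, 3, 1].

X[k] = Σ(n=0 to 2) x[n] · ω_3^(nk)
where ω_3 = e^(-2πi/3)

Computing each X[k]:
X[0] = 2
X[1] = -4.0000-1.7321i
X[2] = -4.0000+1.7321i

X = [2, -4.0000-1.7321i, -4.0000+1.7321i]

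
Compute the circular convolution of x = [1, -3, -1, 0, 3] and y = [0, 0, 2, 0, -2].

(x ⊛ y)[n] = Σ(m=0 to 4) x[m] · y[(n-m) mod 5]

Computing each output sample:
(x ⊛ y)[0] = 6
(x ⊛ y)[1] = 8
(x ⊛ y)[2] = 2
(x ⊛ y)[3] = -12
(x ⊛ y)[4] = -4

x ⊛ y = [6, 8, 2, -12, -4]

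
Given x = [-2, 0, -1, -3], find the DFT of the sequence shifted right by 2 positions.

Time shift by 2: X_shifted[k] = ω_4^(2k) · X[k]
Shifted x = [-1, -3, -2, 0]

DFT(x[n-2]) = [-6, 1+3i, 0, 1-3i]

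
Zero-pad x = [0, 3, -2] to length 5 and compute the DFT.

Original 3-point DFT: [1, -0.5000-4.3301i, -0.5000+4.3301i]
Zero-padded 5-point DFT provides frequency interpolation.

DFT_5([x, 0, ...]) = [1, 2.5451-1.6776i, -3.0451-3.6655i, -3.0451+3.6655i, 2.5451+1.6776i]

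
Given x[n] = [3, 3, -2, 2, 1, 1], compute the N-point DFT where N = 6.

X[k] = Σ(n=0 to 5) x[n] · ω_6^(nk)
where ω_6 = e^(-2πi/6)

Computing each X[k]:
X[0] = 8
X[1] = 3.5000+0.8660i
X[2] = 3.5000-4.3301i
X[3] = -4
X[4] = 3.5000+4.3301i
X[5] = 3.5000-0.8660i

X = [8, 3.5000+0.8660i, 3.5000-4.3301i, -4, 3.5000+4.3301i, 3.5000-0.8660i]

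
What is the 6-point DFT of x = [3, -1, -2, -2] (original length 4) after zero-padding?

Original 4-point DFT: [-2, 5-1i, 4, 5+1i]
Zero-padded 6-point DFT provides frequency interpolation.

DFT_6([x, 0, ...]) = [-2, 5.5000+2.5981i, 2.5000-0.8660i, 4, 2.5000+0.8660i, 5.5000-2.5981i]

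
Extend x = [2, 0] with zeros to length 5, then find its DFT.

Original 2-point DFT: [2, 2]
Zero-padded 5-point DFT provides frequency interpolation.

DFT_5([x, 0, ...]) = [2, 2, 2, 2, 2]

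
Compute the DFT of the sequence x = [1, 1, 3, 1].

X[k] = Σ(n=0 to 3) x[n] · ω_4^(nk)
where ω_4 = e^(-2πi/4)

Computing each X[k]:
X[0] = 6
X[1] = -2
X[2] = 2
X[3] = -2

X = [6, -2, 2, -2]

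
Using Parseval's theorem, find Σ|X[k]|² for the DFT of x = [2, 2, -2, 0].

Parseval: Σ|x[n]|² = (1/N)Σ|X[k]|², so Σ|X[k]|² = N·Σ|x[n]|² = 4·12.0000

Σ|X[k]|² = N·Σ|x[n]|² = 4·12.0000 = 48.0000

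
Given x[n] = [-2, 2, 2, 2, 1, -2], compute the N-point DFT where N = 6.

X[k] = Σ(n=0 to 5) x[n] · ω_6^(nk)
where ω_6 = e^(-2πi/6)

Computing each X[k]:
X[0] = 3
X[1] = -5.5000-4.3301i
X[2] = -1.5000-2.5981i
X[3] = -1
X[4] = -1.5000+2.5981i
X[5] = -5.5000+4.3301i

X = [3, -5.5000-4.3301i, -1.5000-2.5981i, -1, -1.5000+2.5981i, -5.5000+4.3301i]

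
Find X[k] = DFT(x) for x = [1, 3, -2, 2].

X[k] = Σ(n=0 to 3) x[n] · ω_4^(nk)
where ω_4 = e^(-2πi/4)

Computing each X[k]:
X[0] = 4
X[1] = 3-1i
X[2] = -6
X[3] = 3+1i

X = [4, 3-1i, -6, 3+1i]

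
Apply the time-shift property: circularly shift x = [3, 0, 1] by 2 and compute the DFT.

Time shift by 2: X_shifted[k] = ω_3^(2k) · X[k]
Shifted x = [0, 1, 3]

DFT(x[n-2]) = [4, -2.0000+1.7321i, -2.0000-1.7321i]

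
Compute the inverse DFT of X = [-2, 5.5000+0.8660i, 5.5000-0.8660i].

x[n] = (1/3) Σ(k=0 to 2) X[k] · e^(2πikn/3)

Computing each x[n]:
x[0] = 3
x[1] = -3
x[2] = -2

x = [3, -3, -2]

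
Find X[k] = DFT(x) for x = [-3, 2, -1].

X[k] = Σ(n=0 to 2) x[n] · ω_3^(nk)
where ω_3 = e^(-2πi/3)

Computing each X[k]:
X[0] = -2
X[1] = -3.5000-2.5981i
X[2] = -3.5000+2.5981i

X = [-2, -3.5000-2.5981i, -3.5000+2.5981i]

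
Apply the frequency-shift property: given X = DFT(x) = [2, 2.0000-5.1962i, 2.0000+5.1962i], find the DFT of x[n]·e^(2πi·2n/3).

Modulation property: DFT(ω_3^(-2n)·x[n]) = X[(k-2) mod 3], so circularly shift X by 2 positions.

X[k-2] = [2.0000-5.1962i, 2.0000+5.1962i, 2]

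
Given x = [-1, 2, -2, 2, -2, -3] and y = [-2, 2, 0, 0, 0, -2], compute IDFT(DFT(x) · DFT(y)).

(x ⊛ y)[n] = Σ(m=0 to 5) x[m] · y[(n-m) mod 6]

Computing each output sample:
(x ⊛ y)[0] = -8
(x ⊛ y)[1] = -2
(x ⊛ y)[2] = 4
(x ⊛ y)[3] = -4
(x ⊛ y)[4] = 14
(x ⊛ y)[5] = 4

x ⊛ y = [-8, -2, 4, -4, 14, 4]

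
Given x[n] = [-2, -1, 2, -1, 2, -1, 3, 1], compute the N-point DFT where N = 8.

X[k] = Σ(n=0 to 7) x[n] · ω_8^(nk)
where ω_8 = e^(-2πi/8)

Computing each X[k]:
X[0] = 3
X[1] = -2.5858+2.4142i
X[2] = -5+2i
X[3] = -5.4142+0.4142i
X[4] = 7
X[5] = -5.4142-0.4142i
X[6] = -5-2i
X[7] = -2.5858-2.4142i

X = [3, -2.5858+2.4142i, -5+2i, -5.4142+0.4142i, 7, -5.4142-0.4142i, -5-2i, -2.5858-2.4142i]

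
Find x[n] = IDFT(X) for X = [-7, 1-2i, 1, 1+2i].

x[n] = (1/4) Σ(k=0 to 3) X[k] · e^(2πikn/4)

Computing each x[n]:
x[0] = -1
x[1] = -1
x[2] = -2
x[3] = -3

x = [-1, -1, -2, -3]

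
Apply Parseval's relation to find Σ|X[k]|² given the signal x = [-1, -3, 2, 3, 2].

Parseval: Σ|x[n]|² = (1/N)Σ|X[k]|², so Σ|X[k]|² = N·Σ|x[n]|² = 5·27.0000

Σ|X[k]|² = N·Σ|x[n]|² = 5·27.0000 = 135.0000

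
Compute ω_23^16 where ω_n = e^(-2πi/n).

ω_23^16 = e^(-2πi·16/23)
= cos(-2π·16/23) + i·sin(-2π·16/23)
= cos(-32π/23) + i·sin(-32π/23)

ω_23^16 = cos(-32π/23) + i·sin(-32π/23) = -0.3349+0.9423i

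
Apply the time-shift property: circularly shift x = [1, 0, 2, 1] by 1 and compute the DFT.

Time shift by 1: X_shifted[k] = ω_4^(1k) · X[k]
Shifted x = [1, 1, 0, 2]

DFT(x[n-1]) = [4, 1+1i, -2, 1-1i]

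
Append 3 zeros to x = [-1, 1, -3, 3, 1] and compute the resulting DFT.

Original 5-point DFT: [1, -0.3820+3.5267i, -2.6180-5.7063i, -2.6180+5.7063i, -0.3820-3.5267i]
Zero-padded 8-point DFT provides frequency interpolation.

DFT_8([x, 0, ...]) = [1, -3.4142+0.1716i, 3+2i, -0.5858-5.8284i, -7, -0.5858+5.8284i, 3-2i, -3.4142-0.1716i]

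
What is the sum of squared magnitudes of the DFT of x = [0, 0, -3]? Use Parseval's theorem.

Parseval: Σ|x[n]|² = (1/N)Σ|X[k]|², so Σ|X[k]|² = N·Σ|x[n]|² = 3·9.0000

Σ|X[k]|² = N·Σ|x[n]|² = 3·9.0000 = 27.0000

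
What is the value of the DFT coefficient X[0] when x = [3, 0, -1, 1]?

X[0] = Σ(n=0 to 3) x[n] · ω_4^0 = Σ x[n]
= (3) + (0) + (-1) + (1)

X[0] = 3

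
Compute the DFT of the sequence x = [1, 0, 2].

X[k] = Σ(n=0 to 2) x[n] · ω_3^(nk)
where ω_3 = e^(-2πi/3)

Computing each X[k]:
X[0] = 3
X[1] = 1.7321i
X[2] = -1.7321i

X = [3, 1.7321i, -1.7321i]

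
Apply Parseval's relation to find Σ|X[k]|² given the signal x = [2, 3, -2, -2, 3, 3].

Parseval: Σ|x[n]|² = (1/N)Σ|X[k]|², so Σ|X[k]|² = N·Σ|x[n]|² = 6·39.0000

Σ|X[k]|² = N·Σ|x[n]|² = 6·39.0000 = 234.0000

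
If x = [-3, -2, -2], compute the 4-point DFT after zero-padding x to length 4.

Original 3-point DFT: [-7, -1, -1]
Zero-padded 4-point DFT provides frequency interpolation.

DFT_4([x, 0, ...]) = [-7, -1+2i, -3, -1-2i]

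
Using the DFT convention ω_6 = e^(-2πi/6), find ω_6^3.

ω_6^3 = e^(-2πi·3/6)
= cos(-2π·3/6) + i·sin(-2π·3/6)
= cos(-6π/6) + i·sin(-6π/6)

ω_6^3 = cos(-6π/6) + i·sin(-6π/6) = -1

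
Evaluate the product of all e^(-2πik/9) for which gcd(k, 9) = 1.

The primitive 9th roots of unity are ω_9^k for k coprime to 9: k ∈ {1, 2, 4, 5, 7, 8}
Their product equals the constant term of the cyclotomic polynomial Φ_9(x) up to sign.
For n ≥ 3, the product of all primitive nth roots of unity is 1. (For n=1 it is 1; for n=2 it is -1.)

1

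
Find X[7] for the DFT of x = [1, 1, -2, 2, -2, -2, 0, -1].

X[7] = Σ(n=0 to 7) x[n] · ω_8^(7n) where ω_8 = e^(-2πi/8)
= (1)·ω_8^0 + (1)·ω_8^7 + (-2)·ω_8^14 + (2)·ω_8^21 + (-2)·ω_8^28 + (-2)·ω_8^35 + (0)·ω_8^42 + (-1)·ω_8^49

X[7] = 3.0000+2.2426i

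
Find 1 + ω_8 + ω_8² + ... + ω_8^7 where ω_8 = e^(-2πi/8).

Sum of all nth roots of unity equals 0 for n > 1 (geometric series with r ≠ 1).

0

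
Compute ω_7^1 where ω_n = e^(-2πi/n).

ω_7^1 = e^(-2πi·1/7)
= cos(-2π·1/7) + i·sin(-2π·1/7)
= cos(-2π/7) + i·sin(-2π/7)

ω_7^1 = cos(-2π/7) + i·sin(-2π/7) = 0.6235-0.7818i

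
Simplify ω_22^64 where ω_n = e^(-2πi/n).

Since ω_22^22 = 1, powers reduce modulo 22.
64 mod 22 = 20
So ω_22^64 = ω_22^20 = e^(-2πi·20/22)

ω_22^64 = ω_22^20 = 0.8413+0.5406i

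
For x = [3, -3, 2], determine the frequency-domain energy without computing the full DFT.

Parseval: Σ|x[n]|² = (1/N)Σ|X[k]|², so Σ|X[k]|² = N·Σ|x[n]|² = 3·22.0000

Σ|X[k]|² = N·Σ|x[n]|² = 3·22.0000 = 66.0000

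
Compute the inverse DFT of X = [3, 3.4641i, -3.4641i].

x[n] = (1/3) Σ(k=0 to 2) X[k] · e^(2πikn/3)

Computing each x[n]:
x[0] = 1
x[1] = -1
x[2] = 3

x = [1, -1, 3]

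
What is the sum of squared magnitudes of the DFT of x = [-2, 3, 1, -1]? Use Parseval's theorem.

Parseval: Σ|x[n]|² = (1/N)Σ|X[k]|², so Σ|X[k]|² = N·Σ|x[n]|² = 4·15.0000

Σ|X[k]|² = N·Σ|x[n]|² = 4·15.0000 = 60.0000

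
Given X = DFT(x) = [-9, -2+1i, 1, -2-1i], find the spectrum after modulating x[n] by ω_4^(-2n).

Modulation property: DFT(ω_4^(-2n)·x[n]) = X[(k-2) mod 4], so circularly shift X by 2 positions.

X[k-2] = [1, -2-1i, -9, -2+1i]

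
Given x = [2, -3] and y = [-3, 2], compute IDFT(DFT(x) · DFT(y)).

(x ⊛ y)[n] = Σ(m=0 to 1) x[m] · y[(n-m) mod 2]

Computing each output sample:
(x ⊛ y)[0] = -12
(x ⊛ y)[1] = 13

x ⊛ y = [-12, 13]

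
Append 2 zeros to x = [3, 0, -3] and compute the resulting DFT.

Original 3-point DFT: [0, 4.5000-2.5981i, 4.5000+2.5981i]
Zero-padded 5-point DFT provides frequency interpolation.

DFT_5([x, 0, ...]) = [0, 5.4271+1.7634i, 2.0729-2.8532i, 2.0729+2.8532i, 5.4271-1.7634i]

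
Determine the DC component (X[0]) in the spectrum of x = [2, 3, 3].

X[0] = Σ(n=0 to 2) x[n] · ω_3^0 = Σ x[n]
= (2) + (3) + (3)

X[0] = 8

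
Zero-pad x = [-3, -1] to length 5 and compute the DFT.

Original 2-point DFT: [-4, -2]
Zero-padded 5-point DFT provides frequency interpolation.

DFT_5([x, 0, ...]) = [-4, -3.3090+0.9511i, -2.1910+0.5878i, -2.1910-0.5878i, -3.3090-0.9511i]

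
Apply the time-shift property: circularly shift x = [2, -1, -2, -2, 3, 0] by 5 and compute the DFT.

Time shift by 5: X_shifted[k] = ω_6^(5k) · X[k]
Shifted x = [-1, -2, -2, 3, 0, 2]

DFT(x[n-5]) = [0, -3.0000+5.1962i, 3.0000+1.7321i, -6, 3.0000-1.7321i, -3.0000-5.1962i]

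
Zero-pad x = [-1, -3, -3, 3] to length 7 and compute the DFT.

Original 4-point DFT: [-4, 2+6i, -4, 2-6i]
Zero-padded 7-point DFT provides frequency interpolation.

DFT_7([x, 0, ...]) = [-4, -4.9058+3.9686i, 4.2409+3.9686i, -0.8351-3.9686i, -0.8351+3.9686i, 4.2409-3.9686i, -4.9058-3.9686i]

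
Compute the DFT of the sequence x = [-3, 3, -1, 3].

X[k] = Σ(n=0 to 3) x[n] · ω_4^(nk)
where ω_4 = e^(-2πi/4)

Computing each X[k]:
X[0] = 2
X[1] = -2
X[2] = -10
X[3] = -2

X = [2, -2, -10, -2]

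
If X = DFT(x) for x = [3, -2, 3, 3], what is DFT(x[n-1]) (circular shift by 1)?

Time shift by 1: X_shifted[k] = ω_4^(1k) · X[k]
Shifted x = [3, 3, -2, 3]

DFT(x[n-1]) = [7, 5, -5, 5]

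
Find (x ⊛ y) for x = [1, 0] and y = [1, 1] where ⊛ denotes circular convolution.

(x ⊛ y)[n] = Σ(m=0 to 1) x[m] · y[(n-m) mod 2]

Computing each output sample:
(x ⊛ y)[0] = 1
(x ⊛ y)[1] = 1

x ⊛ y = [1, 1]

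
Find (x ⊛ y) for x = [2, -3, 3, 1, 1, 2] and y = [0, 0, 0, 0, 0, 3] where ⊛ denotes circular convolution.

(x ⊛ y)[n] = Σ(m=0 to 5) x[m] · y[(n-m) mod 6]

Computing each output sample:
(x ⊛ y)[0] = -9
(x ⊛ y)[1] = 9
(x ⊛ y)[2] = 3
(x ⊛ y)[3] = 3
(x ⊛ y)[4] = 6
(x ⊛ y)[5] = 6

x ⊛ y = [-9, 9, 3, 3, 6, 6]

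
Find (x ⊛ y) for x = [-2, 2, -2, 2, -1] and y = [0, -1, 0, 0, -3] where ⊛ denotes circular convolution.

(x ⊛ y)[n] = Σ(m=0 to 4) x[m] · y[(n-m) mod 5]

Computing each output sample:
(x ⊛ y)[0] = -5
(x ⊛ y)[1] = 8
(x ⊛ y)[2] = -8
(x ⊛ y)[3] = 5
(x ⊛ y)[4] = 4

x ⊛ y = [-5, 8, -8, 5, 4]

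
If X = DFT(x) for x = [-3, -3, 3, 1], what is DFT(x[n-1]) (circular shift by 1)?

Time shift by 1: X_shifted[k] = ω_4^(1k) · X[k]
Shifted x = [1, -3, -3, 3]

DFT(x[n-1]) = [-2, 4+6i, -2, 4-6i]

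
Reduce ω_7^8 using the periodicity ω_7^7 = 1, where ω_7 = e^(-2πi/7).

Since ω_7^7 = 1, powers reduce modulo 7.
8 mod 7 = 1
So ω_7^8 = ω_7^1 = e^(-2πi·1/7)

ω_7^8 = ω_7^1 = 0.6235-0.7818i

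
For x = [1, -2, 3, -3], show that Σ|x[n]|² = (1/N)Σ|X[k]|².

Time domain:
Σ|x[n]|² = |1|² + |-2|² + |3|² + |-3|² = 23.0000

Frequency domain:
(1/4)Σ|X[k]|² = (1/4)(|-1|² + |-2-1i|² + |9|² + |-2+1i|²) = (1/4)·92.0000 = 23.0000

Both sides agree, confirming Parseval's theorem.

Σ|x[n]|² = (1/N)Σ|X[k]|² = 23.0000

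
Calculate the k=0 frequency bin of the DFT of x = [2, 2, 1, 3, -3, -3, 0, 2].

X[0] = Σ(n=0 to 7) x[n] · ω_8^0 = Σ x[n]
= (2) + (2) + (1) + (3) + (-3) + (-3) + (0) + (2)

X[0] = 4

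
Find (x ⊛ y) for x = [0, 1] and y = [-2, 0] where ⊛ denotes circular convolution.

(x ⊛ y)[n] = Σ(m=0 to 1) x[m] · y[(n-m) mod 2]

Computing each output sample:
(x ⊛ y)[0] = 0
(x ⊛ y)[1] = -2

x ⊛ y = [0, -2]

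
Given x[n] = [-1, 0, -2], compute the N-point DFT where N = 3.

X[k] = Σ(n=0 to 2) x[n] · ω_3^(nk)
where ω_3 = e^(-2πi/3)

Computing each X[k]:
X[0] = -3
X[1] = -1.7321i
X[2] = 1.7321i

X = [-3, -1.7321i, 1.7321i]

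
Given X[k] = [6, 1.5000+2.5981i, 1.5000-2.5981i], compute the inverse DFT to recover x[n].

x[n] = (1/3) Σ(k=0 to 2) X[k] · e^(2πikn/3)

Computing each x[n]:
x[0] = 3
x[1] = 0
x[2] = 3

x = [3, 0, 3]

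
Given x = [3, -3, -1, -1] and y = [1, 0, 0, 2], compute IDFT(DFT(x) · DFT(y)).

(x ⊛ y)[n] = Σ(m=0 to 3) x[m] · y[(n-m) mod 4]

Computing each output sample:
(x ⊛ y)[0] = -3
(x ⊛ y)[1] = -5
(x ⊛ y)[2] = -3
(x ⊛ y)[3] = 5

x ⊛ y = [-3, -5, -3, 5]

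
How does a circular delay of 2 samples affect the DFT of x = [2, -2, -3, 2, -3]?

Time shift by 2: X_shifted[k] = ω_5^(2k) · X[k]
Shifted x = [2, -3, 2, -2, -3]

DFT(x[n-2]) = [-4, 0.1459-2.3511i, 6.8541+3.8042i, 6.8541-3.8042i, 0.1459+2.3511i]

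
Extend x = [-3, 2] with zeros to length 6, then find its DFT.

Original 2-point DFT: [-1, -5]
Zero-padded 6-point DFT provides frequency interpolation.

DFT_6([x, 0, ...]) = [-1, -2.0000-1.7321i, -4.0000-1.7321i, -5, -4.0000+1.7321i, -2.0000+1.7321i]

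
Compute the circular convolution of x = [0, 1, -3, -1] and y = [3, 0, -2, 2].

(x ⊛ y)[n] = Σ(m=0 to 3) x[m] · y[(n-m) mod 4]

Computing each output sample:
(x ⊛ y)[0] = 8
(x ⊛ y)[1] = -1
(x ⊛ y)[2] = -11
(x ⊛ y)[3] = -5

x ⊛ y = [8, -1, -11, -5]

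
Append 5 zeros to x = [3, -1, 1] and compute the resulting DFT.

Original 3-point DFT: [3, 3.0000+1.7321i, 3.0000-1.7321i]
Zero-padded 8-point DFT provides frequency interpolation.

DFT_8([x, 0, ...]) = [3, 2.2929-0.2929i, 2+1i, 3.7071+1.7071i, 5, 3.7071-1.7071i, 2-1i, 2.2929+0.2929i]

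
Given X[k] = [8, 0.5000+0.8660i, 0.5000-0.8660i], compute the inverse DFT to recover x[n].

x[n] = (1/3) Σ(k=0 to 2) X[k] · e^(2πikn/3)

Computing each x[n]:
x[0] = 3
x[1] = 2
x[2] = 3

x = [3, 2, 3]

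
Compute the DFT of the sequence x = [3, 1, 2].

X[k] = Σ(n=0 to 2) x[n] · ω_3^(nk)
where ω_3 = e^(-2πi/3)

Computing each X[k]:
X[0] = 6
X[1] = 1.5000+0.8660i
X[2] = 1.5000-0.8660i

X = [6, 1.5000+0.8660i, 1.5000-0.8660i]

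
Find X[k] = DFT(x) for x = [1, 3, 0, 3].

X[k] = Σ(n=0 to 3) x[n] · ω_4^(nk)
where ω_4 = e^(-2πi/4)

Computing each X[k]:
X[0] = 7
X[1] = 1
X[2] = -5
X[3] = 1

X = [7, 1, -5, 1]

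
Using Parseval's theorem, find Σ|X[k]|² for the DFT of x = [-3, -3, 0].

Parseval: Σ|x[n]|² = (1/N)Σ|X[k]|², so Σ|X[k]|² = N·Σ|x[n]|² = 3·18.0000

Σ|X[k]|² = N·Σ|x[n]|² = 3·18.0000 = 54.0000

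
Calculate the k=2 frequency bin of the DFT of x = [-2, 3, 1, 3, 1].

X[2] = Σ(n=0 to 4) x[n] · ω_5^(2n) where ω_5 = e^(-2πi/5)
= (-2)·ω_5^0 + (3)·ω_5^2 + (1)·ω_5^4 + (3)·ω_5^6 + (1)·ω_5^8

X[2] = -4.0000-3.0777i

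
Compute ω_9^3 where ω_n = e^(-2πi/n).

ω_9^3 = e^(-2πi·3/9)
= cos(-2π·3/9) + i·sin(-2π·3/9)
= cos(-6π/9) + i·sin(-6π/9)

ω_9^3 = cos(-6π/9) + i·sin(-6π/9) = -0.5000-0.8660i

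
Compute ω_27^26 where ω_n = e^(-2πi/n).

ω_27^26 = e^(-2πi·26/27)
= cos(-2π·26/27) + i·sin(-2π·26/27)
= cos(-52π/27) + i·sin(-52π/27)

ω_27^26 = cos(-52π/27) + i·sin(-52π/27) = 0.9730+0.2306i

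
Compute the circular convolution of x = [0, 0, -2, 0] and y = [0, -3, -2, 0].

(x ⊛ y)[n] = Σ(m=0 to 3) x[m] · y[(n-m) mod 4]

Computing each output sample:
(x ⊛ y)[0] = 4
(x ⊛ y)[1] = 0
(x ⊛ y)[2] = 0
(x ⊛ y)[3] = 6

x ⊛ y = [4, 0, 0, 6]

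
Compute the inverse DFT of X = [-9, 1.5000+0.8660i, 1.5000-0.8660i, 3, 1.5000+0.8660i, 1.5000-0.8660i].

x[n] = (1/6) Σ(k=0 to 5) X[k] · e^(2πikn/6)

Computing each x[n]:
x[0] = 0
x[1] = -2
x[2] = -2
x[3] = -2
x[4] = -1
x[5] = -2

x = [0, -2, -2, -2, -1, -2]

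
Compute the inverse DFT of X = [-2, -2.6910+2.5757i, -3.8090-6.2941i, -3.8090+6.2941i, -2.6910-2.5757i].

x[n] = (1/5) Σ(k=0 to 4) X[k] · e^(2πikn/5)

Computing each x[n]:
x[0] = -3
x[1] = 1
x[2] = -3
x[3] = 3
x[4] = 0

x = [-3, 1, -3, 3, 0]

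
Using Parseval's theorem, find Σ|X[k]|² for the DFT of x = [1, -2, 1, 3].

Parseval: Σ|x[n]|² = (1/N)Σ|X[k]|², so Σ|X[k]|² = N·Σ|x[n]|² = 4·15.0000

Σ|X[k]|² = N·Σ|x[n]|² = 4·15.0000 = 60.0000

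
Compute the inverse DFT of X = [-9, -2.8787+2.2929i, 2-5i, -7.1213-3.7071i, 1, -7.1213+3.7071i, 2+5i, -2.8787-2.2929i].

x[n] = (1/8) Σ(k=0 to 7) X[k] · e^(2πikn/8)

Computing each x[n]:
x[0] = -3
x[1] = 1
x[2] = -3
x[3] = -3
x[4] = 2
x[5] = -1
x[6] = 0
x[7] = -2

x = [-3, 1, -3, -3, 2, -1, 0, -2]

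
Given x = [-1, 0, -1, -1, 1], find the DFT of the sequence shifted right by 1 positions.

Time shift by 1: X_shifted[k] = ω_5^(1k) · X[k]
Shifted x = [1, -1, 0, -1, -1]

DFT(x[n-1]) = [-2, 1.1910-0.5878i, 2.3090+0.9511i, 2.3090-0.9511i, 1.1910+0.5878i]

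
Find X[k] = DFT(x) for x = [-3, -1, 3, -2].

X[k] = Σ(n=0 to 3) x[n] · ω_4^(nk)
where ω_4 = e^(-2πi/4)

Computing each X[k]:
X[0] = -3
X[1] = -6-1i
X[2] = 3
X[3] = -6+1i

X = [-3, -6-1i, 3, -6+1i]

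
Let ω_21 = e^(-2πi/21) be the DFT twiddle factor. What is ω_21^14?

ω_21^14 = e^(-2πi·14/21)
= cos(-2π·14/21) + i·sin(-2π·14/21)
= cos(-28π/21) + i·sin(-28π/21)

ω_21^14 = cos(-28π/21) + i·sin(-28π/21) = -0.5000+0.8660i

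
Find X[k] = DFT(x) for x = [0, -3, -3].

X[k] = Σ(n=0 to 2) x[n] · ω_3^(nk)
where ω_3 = e^(-2πi/3)

Computing each X[k]:
X[0] = -6
X[1] = 3
X[2] = 3

X = [-6, 3, 3]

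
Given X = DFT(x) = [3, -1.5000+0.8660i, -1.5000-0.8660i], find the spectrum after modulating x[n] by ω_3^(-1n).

Modulation property: DFT(ω_3^(-1n)·x[n]) = X[(k-1) mod 3], so circularly shift X by 1 positions.

X[k-1] = [-1.5000-0.8660i, 3, -1.5000+0.8660i]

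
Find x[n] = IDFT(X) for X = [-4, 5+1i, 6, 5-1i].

x[n] = (1/4) Σ(k=0 to 3) X[k] · e^(2πikn/4)

Computing each x[n]:
x[0] = 3
x[1] = -3
x[2] = -2
x[3] = -2

x = [3, -3, -2, -2]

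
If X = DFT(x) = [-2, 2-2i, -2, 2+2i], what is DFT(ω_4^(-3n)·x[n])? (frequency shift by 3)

Modulation property: DFT(ω_4^(-3n)·x[n]) = X[(k-3) mod 4], so circularly shift X by 3 positions.

X[k-3] = [2-2i, -2, 2+2i, -2]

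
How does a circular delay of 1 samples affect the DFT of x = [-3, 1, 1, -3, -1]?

Time shift by 1: X_shifted[k] = ω_5^(1k) · X[k]
Shifted x = [-1, -3, 1, 1, -3]

DFT(x[n-1]) = [-5, -4.4721, 4.4721, 4.4721, -4.4721]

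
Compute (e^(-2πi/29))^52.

Since ω_29^29 = 1, powers reduce modulo 29.
52 mod 29 = 23
So ω_29^52 = ω_29^23 = e^(-2πi·23/29)

ω_29^52 = ω_29^23 = 0.2675+0.9635i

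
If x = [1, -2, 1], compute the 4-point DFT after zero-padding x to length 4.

Original 3-point DFT: [0, 1.5000+2.5981i, 1.5000-2.5981i]
Zero-padded 4-point DFT provides frequency interpolation.

DFT_4([x, 0, ...]) = [0, 2i, 4, -2i]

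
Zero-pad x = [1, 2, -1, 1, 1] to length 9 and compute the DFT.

Original 5-point DFT: [4, 1.9271+0.2245i, -1.4271-2.4899i, -1.4271+2.4899i, 1.9271-0.2245i]
Zero-padded 9-point DFT provides frequency interpolation.

DFT_9([x, 0, ...]) = [4, 0.9187-1.5088i, 2.5530-0.1188i, 1.0000-3.4641i, -1.9718-1.2080i, -1.9718+1.2080i, 1.0000+3.4641i, 2.5530+0.1188i, 0.9187+1.5088i]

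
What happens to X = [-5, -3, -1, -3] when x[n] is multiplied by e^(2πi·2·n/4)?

Modulation property: DFT(ω_4^(-2n)·x[n]) = X[(k-2) mod 4], so circularly shift X by 2 positions.

X[k-2] = [-1, -3, -5, -3]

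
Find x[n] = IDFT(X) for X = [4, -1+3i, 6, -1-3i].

x[n] = (1/4) Σ(k=0 to 3) X[k] · e^(2πikn/4)

Computing each x[n]:
x[0] = 2
x[1] = -2
x[2] = 3
x[3] = 1

x = [2, -2, 3, 1]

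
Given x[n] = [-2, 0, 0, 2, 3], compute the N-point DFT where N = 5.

X[k] = Σ(n=0 to 4) x[n] · ω_5^(nk)
where ω_5 = e^(-2πi/5)

Computing each X[k]:
X[0] = 3
X[1] = -2.6910+4.0287i
X[2] = -3.8090-0.1388i
X[3] = -3.8090+0.1388i
X[4] = -2.6910-4.0287i

X = [3, -2.6910+4.0287i, -3.8090-0.1388i, -3.8090+0.1388i, -2.6910-4.0287i]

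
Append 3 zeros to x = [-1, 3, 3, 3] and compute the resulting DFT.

Original 4-point DFT: [8, -4, -4, -4]
Zero-padded 7-point DFT provides frequency interpolation.

DFT_7([x, 0, ...]) = [8, -2.5000-6.5719i, -2.5000+0.7224i, -2.5000-1.8809i, -2.5000+1.8809i, -2.5000-0.7224i, -2.5000+6.5719i]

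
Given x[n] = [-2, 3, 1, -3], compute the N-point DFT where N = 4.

X[k] = Σ(n=0 to 3) x[n] · ω_4^(nk)
where ω_4 = e^(-2πi/4)

Computing each X[k]:
X[0] = -1
X[1] = -3-6i
X[2] = -1
X[3] = -3+6i

X = [-1, -3-6i, -1, -3+6i]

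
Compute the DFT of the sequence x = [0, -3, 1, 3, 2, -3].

X[k] = Σ(n=0 to 5) x[n] · ω_6^(nk)
where ω_6 = e^(-2πi/6)

Computing each X[k]:
X[0] = 0
X[1] = -7.5000+0.8660i
X[2] = 4.5000-0.8660i
X[3] = 6
X[4] = 4.5000+0.8660i
X[5] = -7.5000-0.8660i

X = [0, -7.5000+0.8660i, 4.5000-0.8660i, 6, 4.5000+0.8660i, -7.5000-0.8660i]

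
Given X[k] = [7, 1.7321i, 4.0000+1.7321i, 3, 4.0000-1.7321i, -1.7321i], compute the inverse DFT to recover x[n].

x[n] = (1/6) Σ(k=0 to 5) X[k] · e^(2πikn/6)

Computing each x[n]:
x[0] = 3
x[1] = -1
x[2] = 1
x[3] = 2
x[4] = 1
x[5] = 1

x = [3, -1, 1, 2, 1, 1]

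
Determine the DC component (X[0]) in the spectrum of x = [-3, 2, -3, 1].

X[0] = Σ(n=0 to 3) x[n] · ω_4^0 = Σ x[n]
= (-3) + (2) + (-3) + (1)

X[0] = -3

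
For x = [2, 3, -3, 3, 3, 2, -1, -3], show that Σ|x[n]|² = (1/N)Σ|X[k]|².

Time domain:
Σ|x[n]|² = |2|² + |3|² + |-3|² + |3|² + |3|² + |2|² + |-1|² + |-3|² = 54.0000

Frequency domain:
(1/8)Σ|X[k]|² = (1/8)(|6|² + |-4.5355-2.9497i|² + |9-5i|² + |2.5355-6.9497i|² + |-4|² + |2.5355+6.9497i|² + |9+5i|² + |-4.5355+2.9497i|²) = (1/8)·432.0000 = 54.0000

Both sides agree, confirming Parseval's theorem.

Σ|x[n]|² = (1/N)Σ|X[k]|² = 54.0000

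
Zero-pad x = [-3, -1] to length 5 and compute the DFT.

Original 2-point DFT: [-4, -2]
Zero-padded 5-point DFT provides frequency interpolation.

DFT_5([x, 0, ...]) = [-4, -3.3090+0.9511i, -2.1910+0.5878i, -2.1910-0.5878i, -3.3090-0.9511i]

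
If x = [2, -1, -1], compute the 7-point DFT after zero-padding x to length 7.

Original 3-point DFT: [0, 3, 3]
Zero-padded 7-point DFT provides frequency interpolation.

DFT_7([x, 0, ...]) = [0, 1.5990+1.7568i, 3.1235+0.5410i, 2.2775-0.3479i, 2.2775+0.3479i, 3.1235-0.5410i, 1.5990-1.7568i]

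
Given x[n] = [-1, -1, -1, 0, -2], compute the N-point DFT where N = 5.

X[k] = Σ(n=0 to 4) x[n] · ω_5^(nk)
where ω_5 = e^(-2πi/5)

Computing each X[k]:
X[0] = -5
X[1] = -1.1180-0.3633i
X[2] = 1.1180-1.5388i
X[3] = 1.1180+1.5388i
X[4] = -1.1180+0.3633i

X = [-5, -1.1180-0.3633i, 1.1180-1.5388i, 1.1180+1.5388i, -1.1180+0.3633i]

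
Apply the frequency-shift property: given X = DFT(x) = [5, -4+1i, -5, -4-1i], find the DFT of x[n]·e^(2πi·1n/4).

Modulation property: DFT(ω_4^(-1n)·x[n]) = X[(k-1) mod 4], so circularly shift X by 1 positions.

X[k-1] = [-4-1i, 5, -4+1i, -5]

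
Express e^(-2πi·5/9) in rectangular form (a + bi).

ω_9^5 = e^(-2πi·5/9)
= cos(-2π·5/9) + i·sin(-2π·5/9)
= cos(-10π/9) + i·sin(-10π/9)

ω_9^5 = cos(-10π/9) + i·sin(-10π/9) = -0.9397+0.3420i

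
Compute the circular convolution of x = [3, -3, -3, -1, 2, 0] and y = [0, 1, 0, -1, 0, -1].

(x ⊛ y)[n] = Σ(m=0 to 5) x[m] · y[(n-m) mod 6]

Computing each output sample:
(x ⊛ y)[0] = 4
(x ⊛ y)[1] = 4
(x ⊛ y)[2] = -2
(x ⊛ y)[3] = -8
(x ⊛ y)[4] = 2
(x ⊛ y)[5] = 2

x ⊛ y = [4, 4, -2, -8, 2, 2]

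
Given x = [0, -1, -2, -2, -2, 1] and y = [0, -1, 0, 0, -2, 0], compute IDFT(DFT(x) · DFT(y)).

(x ⊛ y)[n] = Σ(m=0 to 5) x[m] · y[(n-m) mod 6]

Computing each output sample:
(x ⊛ y)[0] = 3
(x ⊛ y)[1] = 4
(x ⊛ y)[2] = 5
(x ⊛ y)[3] = 0
(x ⊛ y)[4] = 2
(x ⊛ y)[5] = 4

x ⊛ y = [3, 4, 5, 0, 2, 4]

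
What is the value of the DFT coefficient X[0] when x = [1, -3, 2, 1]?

X[0] = Σ(n=0 to 3) x[n] · ω_4^0 = Σ x[n]
= (1) + (-3) + (2) + (1)

X[0] = 1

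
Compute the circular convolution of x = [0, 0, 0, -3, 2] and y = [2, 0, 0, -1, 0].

(x ⊛ y)[n] = Σ(m=0 to 4) x[m] · y[(n-m) mod 5]

Computing each output sample:
(x ⊛ y)[0] = 0
(x ⊛ y)[1] = 3
(x ⊛ y)[2] = -2
(x ⊛ y)[3] = -6
(x ⊛ y)[4] = 4

x ⊛ y = [0, 3, -2, -6, 4]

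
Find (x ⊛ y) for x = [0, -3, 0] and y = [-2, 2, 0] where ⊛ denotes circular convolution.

(x ⊛ y)[n] = Σ(m=0 to 2) x[m] · y[(n-m) mod 3]

Computing each output sample:
(x ⊛ y)[0] = 0
(x ⊛ y)[1] = 6
(x ⊛ y)[2] = -6

x ⊛ y = [0, 6, -6]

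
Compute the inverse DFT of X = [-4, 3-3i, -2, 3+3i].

x[n] = (1/4) Σ(k=0 to 3) X[k] · e^(2πikn/4)

Computing each x[n]:
x[0] = 0
x[1] = 1
x[2] = -3
x[3] = -2

x = [0, 1, -3, -2]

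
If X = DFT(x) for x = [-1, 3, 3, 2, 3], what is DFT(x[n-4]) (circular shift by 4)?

Time shift by 4: X_shifted[k] = ω_5^(4k) · X[k]
Shifted x = [3, 3, 2, 3, -1]

DFT(x[n-4]) = [10, -0.4271-3.2164i, 2.9271-3.3022i, 2.9271+3.3022i, -0.4271+3.2164i]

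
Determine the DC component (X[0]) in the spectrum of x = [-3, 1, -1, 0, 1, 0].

X[0] = Σ(n=0 to 5) x[n] · ω_6^0 = Σ x[n]
= (-3) + (1) + (-1) + (0) + (1) + (0)

X[0] = -2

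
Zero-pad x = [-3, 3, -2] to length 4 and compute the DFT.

Original 3-point DFT: [-2, -3.5000-4.3301i, -3.5000+4.3301i]
Zero-padded 4-point DFT provides frequency interpolation.

DFT_4([x, 0, ...]) = [-2, -1-3i, -8, -1+3i]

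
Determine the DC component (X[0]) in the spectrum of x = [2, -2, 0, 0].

X[0] = Σ(n=0 to 3) x[n] · ω_4^0 = Σ x[n]
= (2) + (-2) + (0) + (0)

X[0] = 0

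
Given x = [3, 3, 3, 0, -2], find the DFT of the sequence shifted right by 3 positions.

Time shift by 3: X_shifted[k] = ω_5^(3k) · X[k]
Shifted x = [3, 0, -2, 3, 3]

DFT(x[n-3]) = [7, 3.1180+5.7921i, 0.8820-2.9919i, 0.8820+2.9919i, 3.1180-5.7921i]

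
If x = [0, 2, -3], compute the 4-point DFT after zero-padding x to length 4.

Original 3-point DFT: [-1, 0.5000-4.3301i, 0.5000+4.3301i]
Zero-padded 4-point DFT provides frequency interpolation.

DFT_4([x, 0, ...]) = [-1, 3-2i, -5, 3+2i]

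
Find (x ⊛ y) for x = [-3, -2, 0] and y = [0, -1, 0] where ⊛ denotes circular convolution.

(x ⊛ y)[n] = Σ(m=0 to 2) x[m] · y[(n-m) mod 3]

Computing each output sample:
(x ⊛ y)[0] = 0
(x ⊛ y)[1] = 3
(x ⊛ y)[2] = 2

x ⊛ y = [0, 3, 2]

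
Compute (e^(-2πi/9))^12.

Since ω_9^9 = 1, powers reduce modulo 9.
12 mod 9 = 3
So ω_9^12 = ω_9^3 = e^(-2πi·3/9)

ω_9^12 = ω_9^3 = -0.5000-0.8660i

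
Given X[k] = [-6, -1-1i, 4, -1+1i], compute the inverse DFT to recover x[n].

x[n] = (1/4) Σ(k=0 to 3) X[k] · e^(2πikn/4)

Computing each x[n]:
x[0] = -1
x[1] = -2
x[2] = 0
x[3] = -3

x = [-1, -2, 0, -3]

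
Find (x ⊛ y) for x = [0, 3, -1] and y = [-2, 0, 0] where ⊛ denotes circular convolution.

(x ⊛ y)[n] = Σ(m=0 to 2) x[m] · y[(n-m) mod 3]

Computing each output sample:
(x ⊛ y)[0] = 0
(x ⊛ y)[1] = -6
(x ⊛ y)[2] = 2

x ⊛ y = [0, -6, 2]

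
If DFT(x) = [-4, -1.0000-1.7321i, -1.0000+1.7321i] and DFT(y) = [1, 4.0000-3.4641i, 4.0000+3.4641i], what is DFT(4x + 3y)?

By linearity: DFT(4x + 3y) = 4·DFT(x) + 3·DFT(y)
= 4·[-4, -1.0000-1.7321i, -1.0000+1.7321i] + 3·[1, 4.0000-3.4641i, 4.0000+3.4641i]

Computing element-wise:
Z[0] = 4·(-4) + 3·(1) = -13
Z[1] = 4·(-1.0000-1.7321i) + 3·(4.0000-3.4641i) = 8.0000-17.3207i
Z[2] = 4·(-1.0000+1.7321i) + 3·(4.0000+3.4641i) = 8.0000+17.3207i

DFT(4x + 3y) = 4·X + 3·Y = [-13, 8.0000-17.3207i, 8.0000+17.3207i]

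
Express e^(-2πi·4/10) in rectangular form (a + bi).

ω_10^4 = e^(-2πi·4/10)
= cos(-2π·4/10) + i·sin(-2π·4/10)
= cos(-8π/10) + i·sin(-8π/10)

ω_10^4 = cos(-8π/10) + i·sin(-8π/10) = -0.8090-0.5878i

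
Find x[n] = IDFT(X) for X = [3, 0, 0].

x[n] = (1/3) Σ(k=0 to 2) X[k] · e^(2πikn/3)

Computing each x[n]:
x[0] = 1
x[1] = 1
x[2] = 1

x = [1, 1, 1]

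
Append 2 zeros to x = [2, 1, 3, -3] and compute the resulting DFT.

Original 4-point DFT: [3, -1-4i, 7, -1+4i]
Zero-padded 6-point DFT provides frequency interpolation.

DFT_6([x, 0, ...]) = [3, 4.0000-3.4641i, -3.0000+1.7321i, 7, -3.0000-1.7321i, 4.0000+3.4641i]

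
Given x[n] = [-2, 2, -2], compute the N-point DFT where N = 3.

X[k] = Σ(n=0 to 2) x[n] · ω_3^(nk)
where ω_3 = e^(-2πi/3)

Computing each X[k]:
X[0] = -2
X[1] = -2.0000-3.4641i
X[2] = -2.0000+3.4641i

X = [-2, -2.0000-3.4641i, -2.0000+3.4641i]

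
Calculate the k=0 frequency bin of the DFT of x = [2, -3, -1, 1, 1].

X[0] = Σ(n=0 to 4) x[n] · ω_5^0 = Σ x[n]
= (2) + (-3) + (-1) + (1) + (1)

X[0] = 0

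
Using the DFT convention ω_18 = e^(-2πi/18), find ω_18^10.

ω_18^10 = e^(-2πi·10/18)
= cos(-2π·10/18) + i·sin(-2π·10/18)
= cos(-20π/18) + i·sin(-20π/18)

ω_18^10 = cos(-20π/18) + i·sin(-20π/18) = -0.9397+0.3420i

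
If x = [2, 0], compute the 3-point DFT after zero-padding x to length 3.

Original 2-point DFT: [2, 2]
Zero-padded 3-point DFT provides frequency interpolation.

DFT_3([x, 0, ...]) = [2, 2, 2]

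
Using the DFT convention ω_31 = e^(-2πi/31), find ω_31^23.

ω_31^23 = e^(-2πi·23/31)
= cos(-2π·23/31) + i·sin(-2π·23/31)
= cos(-46π/31) + i·sin(-46π/31)

ω_31^23 = cos(-46π/31) + i·sin(-46π/31) = -0.0506+0.9987i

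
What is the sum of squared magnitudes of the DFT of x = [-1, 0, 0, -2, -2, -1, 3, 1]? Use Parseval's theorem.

Parseval: Σ|x[n]|² = (1/N)Σ|X[k]|², so Σ|X[k]|² = N·Σ|x[n]|² = 8·20.0000

Σ|X[k]|² = N·Σ|x[n]|² = 8·20.0000 = 160.0000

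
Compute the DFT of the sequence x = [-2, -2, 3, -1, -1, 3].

X[k] = Σ(n=0 to 5) x[n] · ω_6^(nk)
where ω_6 = e^(-2πi/6)

Computing each X[k]:
X[0] = 0
X[1] = -1.5000+0.8660i
X[2] = -4.5000+7.7942i
X[3] = 0
X[4] = -4.5000-7.7942i
X[5] = -1.5000-0.8660i

X = [0, -1.5000+0.8660i, -4.5000+7.7942i, 0, -4.5000-7.7942i, -1.5000-0.8660i]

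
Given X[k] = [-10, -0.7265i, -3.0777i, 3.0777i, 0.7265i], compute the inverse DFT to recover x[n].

x[n] = (1/5) Σ(k=0 to 4) X[k] · e^(2πikn/5)

Computing each x[n]:
x[0] = -2
x[1] = -1
x[2] = -3
x[3] = -1
x[4] = -3

x = [-2, -1, -3, -1, -3]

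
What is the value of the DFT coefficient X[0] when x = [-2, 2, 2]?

X[0] = Σ(n=0 to 2) x[n] · ω_3^0 = Σ x[n]
= (-2) + (2) + (2)

X[0] = 2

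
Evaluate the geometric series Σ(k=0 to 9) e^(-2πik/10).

Sum of all nth roots of unity equals 0 for n > 1 (geometric series with r ≠ 1).

0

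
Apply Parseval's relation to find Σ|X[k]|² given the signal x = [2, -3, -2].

Parseval: Σ|x[n]|² = (1/N)Σ|X[k]|², so Σ|X[k]|² = N·Σ|x[n]|² = 3·17.0000

Σ|X[k]|² = N·Σ|x[n]|² = 3·17.0000 = 51.0000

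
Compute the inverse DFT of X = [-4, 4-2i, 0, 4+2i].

x[n] = (1/4) Σ(k=0 to 3) X[k] · e^(2πikn/4)

Computing each x[n]:
x[0] = 1
x[1] = 0
x[2] = -3
x[3] = -2

x = [1, 0, -3, -2]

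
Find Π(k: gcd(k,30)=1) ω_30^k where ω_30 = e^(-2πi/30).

The primitive 30th roots of unity are ω_30^k for k coprime to 30: k ∈ {1, 7, 11, 13, 17, 19, 23, 29}
Their product equals the constant term of the cyclotomic polynomial Φ_30(x) up to sign.
For n ≥ 3, the product of all primitive nth roots of unity is 1. (For n=1 it is 1; for n=2 it is -1.)

1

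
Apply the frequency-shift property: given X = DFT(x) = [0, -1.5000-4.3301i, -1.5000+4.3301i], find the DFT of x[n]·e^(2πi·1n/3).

Modulation property: DFT(ω_3^(-1n)·x[n]) = X[(k-1) mod 3], so circularly shift X by 1 positions.

X[k-1] = [-1.5000+4.3301i, 0, -1.5000-4.3301i]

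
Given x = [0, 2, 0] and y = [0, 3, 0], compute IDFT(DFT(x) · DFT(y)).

(x ⊛ y)[n] = Σ(m=0 to 2) x[m] · y[(n-m) mod 3]

Computing each output sample:
(x ⊛ y)[0] = 0
(x ⊛ y)[1] = 0
(x ⊛ y)[2] = 6

x ⊛ y = [0, 0, 6]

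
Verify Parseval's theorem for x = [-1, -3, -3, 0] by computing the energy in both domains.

Time domain:
Σ|x[n]|² = |-1|² + |-3|² + |-3|² + |0|² = 19.0000

Frequency domain:
(1/4)Σ|X[k]|² = (1/4)(|-7|² + |2+3i|² + |-1|² + |2-3i|²) = (1/4)·76.0000 = 19.0000

Both sides agree, confirming Parseval's theorem.

Σ|x[n]|² = (1/N)Σ|X[k]|² = 19.0000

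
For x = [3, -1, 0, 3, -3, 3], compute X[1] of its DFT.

X[1] = Σ(n=0 to 5) x[n] · ω_6^(1n) where ω_6 = e^(-2πi/6)
= (3)·ω_6^0 + (-1)·ω_6^1 + (0)·ω_6^2 + (3)·ω_6^3 + (-3)·ω_6^4 + (3)·ω_6^5

X[1] = 2.5000+0.8660i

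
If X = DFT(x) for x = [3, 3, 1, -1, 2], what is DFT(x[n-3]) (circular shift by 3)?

Time shift by 3: X_shifted[k] = ω_5^(3k) · X[k]
Shifted x = [1, -1, 2, 3, 3]

DFT(x[n-3]) = [8, -2.4271+4.3920i, 0.9271+1.4001i, 0.9271-1.4001i, -2.4271-4.3920i]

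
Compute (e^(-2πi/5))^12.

Since ω_5^5 = 1, powers reduce modulo 5.
12 mod 5 = 2
So ω_5^12 = ω_5^2 = e^(-2πi·2/5)

ω_5^12 = ω_5^2 = -0.8090-0.5878i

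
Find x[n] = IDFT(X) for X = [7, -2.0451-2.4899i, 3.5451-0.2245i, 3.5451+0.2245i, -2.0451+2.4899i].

x[n] = (1/5) Σ(k=0 to 4) X[k] · e^(2πikn/5)

Computing each x[n]:
x[0] = 2
x[1] = 1
x[2] = 3
x[3] = 2
x[4] = -1

x = [2, 1, 3, 2, -1]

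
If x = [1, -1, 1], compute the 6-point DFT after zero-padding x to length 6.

Original 3-point DFT: [1, 1.0000+1.7321i, 1.0000-1.7321i]
Zero-padded 6-point DFT provides frequency interpolation.

DFT_6([x, 0, ...]) = [1, 0, 1.0000+1.7321i, 3, 1.0000-1.7321i, 0]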